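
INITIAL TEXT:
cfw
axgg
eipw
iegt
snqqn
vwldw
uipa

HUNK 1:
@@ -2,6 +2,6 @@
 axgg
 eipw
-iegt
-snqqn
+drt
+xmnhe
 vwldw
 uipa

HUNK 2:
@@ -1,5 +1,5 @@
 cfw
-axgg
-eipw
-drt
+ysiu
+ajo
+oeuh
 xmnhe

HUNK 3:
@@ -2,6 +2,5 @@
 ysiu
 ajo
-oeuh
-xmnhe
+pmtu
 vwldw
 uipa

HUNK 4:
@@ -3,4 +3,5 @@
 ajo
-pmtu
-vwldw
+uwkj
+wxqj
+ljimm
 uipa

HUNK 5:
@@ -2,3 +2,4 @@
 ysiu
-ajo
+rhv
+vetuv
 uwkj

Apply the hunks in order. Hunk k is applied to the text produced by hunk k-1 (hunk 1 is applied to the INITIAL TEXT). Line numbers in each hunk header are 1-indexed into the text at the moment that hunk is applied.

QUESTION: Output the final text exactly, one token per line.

Answer: cfw
ysiu
rhv
vetuv
uwkj
wxqj
ljimm
uipa

Derivation:
Hunk 1: at line 2 remove [iegt,snqqn] add [drt,xmnhe] -> 7 lines: cfw axgg eipw drt xmnhe vwldw uipa
Hunk 2: at line 1 remove [axgg,eipw,drt] add [ysiu,ajo,oeuh] -> 7 lines: cfw ysiu ajo oeuh xmnhe vwldw uipa
Hunk 3: at line 2 remove [oeuh,xmnhe] add [pmtu] -> 6 lines: cfw ysiu ajo pmtu vwldw uipa
Hunk 4: at line 3 remove [pmtu,vwldw] add [uwkj,wxqj,ljimm] -> 7 lines: cfw ysiu ajo uwkj wxqj ljimm uipa
Hunk 5: at line 2 remove [ajo] add [rhv,vetuv] -> 8 lines: cfw ysiu rhv vetuv uwkj wxqj ljimm uipa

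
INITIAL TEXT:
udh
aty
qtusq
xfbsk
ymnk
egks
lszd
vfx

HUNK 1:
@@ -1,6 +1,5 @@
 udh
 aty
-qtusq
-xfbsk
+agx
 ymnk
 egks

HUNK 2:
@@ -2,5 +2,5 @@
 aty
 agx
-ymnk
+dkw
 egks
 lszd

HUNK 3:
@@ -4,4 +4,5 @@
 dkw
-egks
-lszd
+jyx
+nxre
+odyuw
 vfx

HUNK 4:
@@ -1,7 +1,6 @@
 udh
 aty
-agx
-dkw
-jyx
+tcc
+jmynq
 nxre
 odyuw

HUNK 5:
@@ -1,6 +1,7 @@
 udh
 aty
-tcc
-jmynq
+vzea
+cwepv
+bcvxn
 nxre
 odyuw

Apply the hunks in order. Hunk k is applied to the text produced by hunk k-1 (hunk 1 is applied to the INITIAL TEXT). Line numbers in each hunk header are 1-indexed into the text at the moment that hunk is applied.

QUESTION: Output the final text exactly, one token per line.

Hunk 1: at line 1 remove [qtusq,xfbsk] add [agx] -> 7 lines: udh aty agx ymnk egks lszd vfx
Hunk 2: at line 2 remove [ymnk] add [dkw] -> 7 lines: udh aty agx dkw egks lszd vfx
Hunk 3: at line 4 remove [egks,lszd] add [jyx,nxre,odyuw] -> 8 lines: udh aty agx dkw jyx nxre odyuw vfx
Hunk 4: at line 1 remove [agx,dkw,jyx] add [tcc,jmynq] -> 7 lines: udh aty tcc jmynq nxre odyuw vfx
Hunk 5: at line 1 remove [tcc,jmynq] add [vzea,cwepv,bcvxn] -> 8 lines: udh aty vzea cwepv bcvxn nxre odyuw vfx

Answer: udh
aty
vzea
cwepv
bcvxn
nxre
odyuw
vfx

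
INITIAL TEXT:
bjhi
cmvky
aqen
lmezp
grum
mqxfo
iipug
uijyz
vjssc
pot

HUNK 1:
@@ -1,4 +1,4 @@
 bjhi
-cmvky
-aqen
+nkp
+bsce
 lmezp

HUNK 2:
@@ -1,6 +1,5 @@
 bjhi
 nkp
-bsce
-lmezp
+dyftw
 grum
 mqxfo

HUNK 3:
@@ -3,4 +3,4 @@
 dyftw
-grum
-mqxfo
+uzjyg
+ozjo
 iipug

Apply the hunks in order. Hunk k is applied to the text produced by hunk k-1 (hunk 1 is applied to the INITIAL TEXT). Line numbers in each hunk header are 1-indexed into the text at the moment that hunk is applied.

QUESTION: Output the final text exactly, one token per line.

Hunk 1: at line 1 remove [cmvky,aqen] add [nkp,bsce] -> 10 lines: bjhi nkp bsce lmezp grum mqxfo iipug uijyz vjssc pot
Hunk 2: at line 1 remove [bsce,lmezp] add [dyftw] -> 9 lines: bjhi nkp dyftw grum mqxfo iipug uijyz vjssc pot
Hunk 3: at line 3 remove [grum,mqxfo] add [uzjyg,ozjo] -> 9 lines: bjhi nkp dyftw uzjyg ozjo iipug uijyz vjssc pot

Answer: bjhi
nkp
dyftw
uzjyg
ozjo
iipug
uijyz
vjssc
pot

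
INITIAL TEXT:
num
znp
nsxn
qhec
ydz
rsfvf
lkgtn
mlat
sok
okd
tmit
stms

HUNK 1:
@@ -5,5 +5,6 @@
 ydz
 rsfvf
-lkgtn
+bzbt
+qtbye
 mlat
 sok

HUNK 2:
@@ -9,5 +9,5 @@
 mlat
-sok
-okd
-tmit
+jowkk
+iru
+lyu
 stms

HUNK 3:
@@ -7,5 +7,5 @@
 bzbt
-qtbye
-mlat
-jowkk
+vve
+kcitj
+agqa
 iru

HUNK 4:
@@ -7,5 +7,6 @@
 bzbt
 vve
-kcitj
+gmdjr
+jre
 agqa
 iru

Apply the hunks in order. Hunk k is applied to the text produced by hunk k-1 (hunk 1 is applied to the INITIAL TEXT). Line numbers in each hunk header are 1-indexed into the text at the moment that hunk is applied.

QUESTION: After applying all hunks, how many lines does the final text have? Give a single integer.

Answer: 14

Derivation:
Hunk 1: at line 5 remove [lkgtn] add [bzbt,qtbye] -> 13 lines: num znp nsxn qhec ydz rsfvf bzbt qtbye mlat sok okd tmit stms
Hunk 2: at line 9 remove [sok,okd,tmit] add [jowkk,iru,lyu] -> 13 lines: num znp nsxn qhec ydz rsfvf bzbt qtbye mlat jowkk iru lyu stms
Hunk 3: at line 7 remove [qtbye,mlat,jowkk] add [vve,kcitj,agqa] -> 13 lines: num znp nsxn qhec ydz rsfvf bzbt vve kcitj agqa iru lyu stms
Hunk 4: at line 7 remove [kcitj] add [gmdjr,jre] -> 14 lines: num znp nsxn qhec ydz rsfvf bzbt vve gmdjr jre agqa iru lyu stms
Final line count: 14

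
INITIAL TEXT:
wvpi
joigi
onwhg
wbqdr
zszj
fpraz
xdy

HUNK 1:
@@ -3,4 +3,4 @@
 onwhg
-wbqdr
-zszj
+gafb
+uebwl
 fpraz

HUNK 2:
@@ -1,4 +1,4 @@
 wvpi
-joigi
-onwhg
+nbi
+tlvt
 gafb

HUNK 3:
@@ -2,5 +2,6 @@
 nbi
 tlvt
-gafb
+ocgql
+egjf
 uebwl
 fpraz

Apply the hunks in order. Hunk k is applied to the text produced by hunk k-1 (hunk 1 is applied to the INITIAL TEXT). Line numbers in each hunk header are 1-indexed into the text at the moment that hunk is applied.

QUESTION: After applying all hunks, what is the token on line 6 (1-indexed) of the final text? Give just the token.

Hunk 1: at line 3 remove [wbqdr,zszj] add [gafb,uebwl] -> 7 lines: wvpi joigi onwhg gafb uebwl fpraz xdy
Hunk 2: at line 1 remove [joigi,onwhg] add [nbi,tlvt] -> 7 lines: wvpi nbi tlvt gafb uebwl fpraz xdy
Hunk 3: at line 2 remove [gafb] add [ocgql,egjf] -> 8 lines: wvpi nbi tlvt ocgql egjf uebwl fpraz xdy
Final line 6: uebwl

Answer: uebwl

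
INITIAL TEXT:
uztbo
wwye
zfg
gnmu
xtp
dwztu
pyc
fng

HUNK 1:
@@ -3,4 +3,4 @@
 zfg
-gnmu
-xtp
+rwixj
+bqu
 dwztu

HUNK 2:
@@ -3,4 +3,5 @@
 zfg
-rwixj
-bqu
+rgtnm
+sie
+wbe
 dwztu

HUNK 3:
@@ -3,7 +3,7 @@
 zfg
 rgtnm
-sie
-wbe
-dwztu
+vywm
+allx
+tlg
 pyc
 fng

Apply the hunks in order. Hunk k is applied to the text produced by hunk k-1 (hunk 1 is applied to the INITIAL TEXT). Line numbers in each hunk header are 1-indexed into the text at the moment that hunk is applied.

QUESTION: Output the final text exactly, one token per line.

Hunk 1: at line 3 remove [gnmu,xtp] add [rwixj,bqu] -> 8 lines: uztbo wwye zfg rwixj bqu dwztu pyc fng
Hunk 2: at line 3 remove [rwixj,bqu] add [rgtnm,sie,wbe] -> 9 lines: uztbo wwye zfg rgtnm sie wbe dwztu pyc fng
Hunk 3: at line 3 remove [sie,wbe,dwztu] add [vywm,allx,tlg] -> 9 lines: uztbo wwye zfg rgtnm vywm allx tlg pyc fng

Answer: uztbo
wwye
zfg
rgtnm
vywm
allx
tlg
pyc
fng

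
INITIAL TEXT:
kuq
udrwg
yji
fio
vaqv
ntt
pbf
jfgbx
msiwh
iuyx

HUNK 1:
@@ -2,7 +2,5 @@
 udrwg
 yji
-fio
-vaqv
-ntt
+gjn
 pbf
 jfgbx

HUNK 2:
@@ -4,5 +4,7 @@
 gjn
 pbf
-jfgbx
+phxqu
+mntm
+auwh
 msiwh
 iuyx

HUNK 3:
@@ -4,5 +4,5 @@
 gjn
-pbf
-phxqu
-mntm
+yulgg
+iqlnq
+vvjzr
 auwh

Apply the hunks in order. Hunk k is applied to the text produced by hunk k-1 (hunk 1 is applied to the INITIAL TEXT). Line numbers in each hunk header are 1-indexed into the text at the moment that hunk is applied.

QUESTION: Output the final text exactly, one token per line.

Answer: kuq
udrwg
yji
gjn
yulgg
iqlnq
vvjzr
auwh
msiwh
iuyx

Derivation:
Hunk 1: at line 2 remove [fio,vaqv,ntt] add [gjn] -> 8 lines: kuq udrwg yji gjn pbf jfgbx msiwh iuyx
Hunk 2: at line 4 remove [jfgbx] add [phxqu,mntm,auwh] -> 10 lines: kuq udrwg yji gjn pbf phxqu mntm auwh msiwh iuyx
Hunk 3: at line 4 remove [pbf,phxqu,mntm] add [yulgg,iqlnq,vvjzr] -> 10 lines: kuq udrwg yji gjn yulgg iqlnq vvjzr auwh msiwh iuyx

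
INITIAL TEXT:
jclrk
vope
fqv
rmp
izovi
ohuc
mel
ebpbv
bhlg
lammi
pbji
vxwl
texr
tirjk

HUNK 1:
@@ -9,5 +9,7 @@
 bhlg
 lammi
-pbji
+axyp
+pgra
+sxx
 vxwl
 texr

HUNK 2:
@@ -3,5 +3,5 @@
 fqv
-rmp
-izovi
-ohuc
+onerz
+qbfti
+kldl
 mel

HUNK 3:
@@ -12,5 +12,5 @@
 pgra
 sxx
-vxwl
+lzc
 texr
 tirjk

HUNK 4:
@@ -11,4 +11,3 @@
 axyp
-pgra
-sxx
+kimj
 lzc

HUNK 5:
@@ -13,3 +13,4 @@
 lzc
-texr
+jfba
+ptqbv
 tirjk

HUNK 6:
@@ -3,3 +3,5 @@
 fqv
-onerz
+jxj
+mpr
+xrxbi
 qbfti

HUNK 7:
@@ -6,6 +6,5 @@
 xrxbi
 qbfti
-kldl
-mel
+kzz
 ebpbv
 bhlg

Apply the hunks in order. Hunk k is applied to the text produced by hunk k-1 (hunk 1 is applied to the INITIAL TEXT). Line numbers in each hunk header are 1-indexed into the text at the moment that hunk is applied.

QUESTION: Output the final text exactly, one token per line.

Hunk 1: at line 9 remove [pbji] add [axyp,pgra,sxx] -> 16 lines: jclrk vope fqv rmp izovi ohuc mel ebpbv bhlg lammi axyp pgra sxx vxwl texr tirjk
Hunk 2: at line 3 remove [rmp,izovi,ohuc] add [onerz,qbfti,kldl] -> 16 lines: jclrk vope fqv onerz qbfti kldl mel ebpbv bhlg lammi axyp pgra sxx vxwl texr tirjk
Hunk 3: at line 12 remove [vxwl] add [lzc] -> 16 lines: jclrk vope fqv onerz qbfti kldl mel ebpbv bhlg lammi axyp pgra sxx lzc texr tirjk
Hunk 4: at line 11 remove [pgra,sxx] add [kimj] -> 15 lines: jclrk vope fqv onerz qbfti kldl mel ebpbv bhlg lammi axyp kimj lzc texr tirjk
Hunk 5: at line 13 remove [texr] add [jfba,ptqbv] -> 16 lines: jclrk vope fqv onerz qbfti kldl mel ebpbv bhlg lammi axyp kimj lzc jfba ptqbv tirjk
Hunk 6: at line 3 remove [onerz] add [jxj,mpr,xrxbi] -> 18 lines: jclrk vope fqv jxj mpr xrxbi qbfti kldl mel ebpbv bhlg lammi axyp kimj lzc jfba ptqbv tirjk
Hunk 7: at line 6 remove [kldl,mel] add [kzz] -> 17 lines: jclrk vope fqv jxj mpr xrxbi qbfti kzz ebpbv bhlg lammi axyp kimj lzc jfba ptqbv tirjk

Answer: jclrk
vope
fqv
jxj
mpr
xrxbi
qbfti
kzz
ebpbv
bhlg
lammi
axyp
kimj
lzc
jfba
ptqbv
tirjk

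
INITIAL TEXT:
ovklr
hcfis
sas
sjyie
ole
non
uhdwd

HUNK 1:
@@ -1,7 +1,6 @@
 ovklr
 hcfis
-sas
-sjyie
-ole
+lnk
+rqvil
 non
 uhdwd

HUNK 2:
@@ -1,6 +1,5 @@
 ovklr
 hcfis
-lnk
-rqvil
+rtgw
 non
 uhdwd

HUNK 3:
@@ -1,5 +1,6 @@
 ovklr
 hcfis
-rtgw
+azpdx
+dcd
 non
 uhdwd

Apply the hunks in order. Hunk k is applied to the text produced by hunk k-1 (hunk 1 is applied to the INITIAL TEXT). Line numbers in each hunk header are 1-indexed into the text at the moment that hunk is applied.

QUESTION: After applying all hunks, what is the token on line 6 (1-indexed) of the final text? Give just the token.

Answer: uhdwd

Derivation:
Hunk 1: at line 1 remove [sas,sjyie,ole] add [lnk,rqvil] -> 6 lines: ovklr hcfis lnk rqvil non uhdwd
Hunk 2: at line 1 remove [lnk,rqvil] add [rtgw] -> 5 lines: ovklr hcfis rtgw non uhdwd
Hunk 3: at line 1 remove [rtgw] add [azpdx,dcd] -> 6 lines: ovklr hcfis azpdx dcd non uhdwd
Final line 6: uhdwd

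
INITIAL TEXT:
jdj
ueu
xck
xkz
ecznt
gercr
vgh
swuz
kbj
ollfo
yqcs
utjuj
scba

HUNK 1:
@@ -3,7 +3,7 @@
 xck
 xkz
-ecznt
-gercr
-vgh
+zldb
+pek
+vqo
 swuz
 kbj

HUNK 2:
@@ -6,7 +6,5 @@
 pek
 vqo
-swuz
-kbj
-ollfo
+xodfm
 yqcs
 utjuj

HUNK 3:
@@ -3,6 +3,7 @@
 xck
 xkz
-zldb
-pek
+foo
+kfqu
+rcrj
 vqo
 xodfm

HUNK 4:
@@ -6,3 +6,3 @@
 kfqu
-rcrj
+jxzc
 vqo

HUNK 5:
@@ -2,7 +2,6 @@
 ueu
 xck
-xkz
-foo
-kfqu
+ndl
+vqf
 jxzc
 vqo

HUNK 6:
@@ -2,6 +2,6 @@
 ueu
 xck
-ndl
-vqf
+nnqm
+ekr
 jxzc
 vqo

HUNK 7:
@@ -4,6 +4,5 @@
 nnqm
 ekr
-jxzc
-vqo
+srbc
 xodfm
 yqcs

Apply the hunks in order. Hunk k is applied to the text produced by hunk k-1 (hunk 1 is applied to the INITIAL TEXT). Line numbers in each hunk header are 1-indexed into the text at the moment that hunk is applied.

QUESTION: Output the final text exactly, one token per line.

Hunk 1: at line 3 remove [ecznt,gercr,vgh] add [zldb,pek,vqo] -> 13 lines: jdj ueu xck xkz zldb pek vqo swuz kbj ollfo yqcs utjuj scba
Hunk 2: at line 6 remove [swuz,kbj,ollfo] add [xodfm] -> 11 lines: jdj ueu xck xkz zldb pek vqo xodfm yqcs utjuj scba
Hunk 3: at line 3 remove [zldb,pek] add [foo,kfqu,rcrj] -> 12 lines: jdj ueu xck xkz foo kfqu rcrj vqo xodfm yqcs utjuj scba
Hunk 4: at line 6 remove [rcrj] add [jxzc] -> 12 lines: jdj ueu xck xkz foo kfqu jxzc vqo xodfm yqcs utjuj scba
Hunk 5: at line 2 remove [xkz,foo,kfqu] add [ndl,vqf] -> 11 lines: jdj ueu xck ndl vqf jxzc vqo xodfm yqcs utjuj scba
Hunk 6: at line 2 remove [ndl,vqf] add [nnqm,ekr] -> 11 lines: jdj ueu xck nnqm ekr jxzc vqo xodfm yqcs utjuj scba
Hunk 7: at line 4 remove [jxzc,vqo] add [srbc] -> 10 lines: jdj ueu xck nnqm ekr srbc xodfm yqcs utjuj scba

Answer: jdj
ueu
xck
nnqm
ekr
srbc
xodfm
yqcs
utjuj
scba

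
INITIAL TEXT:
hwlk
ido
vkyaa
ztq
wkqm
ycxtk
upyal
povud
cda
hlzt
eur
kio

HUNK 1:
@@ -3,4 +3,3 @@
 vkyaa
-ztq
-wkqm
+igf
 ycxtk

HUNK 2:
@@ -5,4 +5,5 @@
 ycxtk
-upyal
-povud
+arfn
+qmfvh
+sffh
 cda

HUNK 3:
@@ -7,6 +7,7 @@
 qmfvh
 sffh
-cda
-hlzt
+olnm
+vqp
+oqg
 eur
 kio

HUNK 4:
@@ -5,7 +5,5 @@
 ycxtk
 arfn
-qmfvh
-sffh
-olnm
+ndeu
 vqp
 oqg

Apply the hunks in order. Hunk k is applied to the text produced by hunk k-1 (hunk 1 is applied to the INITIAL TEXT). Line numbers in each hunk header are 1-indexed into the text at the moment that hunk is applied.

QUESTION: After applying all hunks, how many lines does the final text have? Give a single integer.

Answer: 11

Derivation:
Hunk 1: at line 3 remove [ztq,wkqm] add [igf] -> 11 lines: hwlk ido vkyaa igf ycxtk upyal povud cda hlzt eur kio
Hunk 2: at line 5 remove [upyal,povud] add [arfn,qmfvh,sffh] -> 12 lines: hwlk ido vkyaa igf ycxtk arfn qmfvh sffh cda hlzt eur kio
Hunk 3: at line 7 remove [cda,hlzt] add [olnm,vqp,oqg] -> 13 lines: hwlk ido vkyaa igf ycxtk arfn qmfvh sffh olnm vqp oqg eur kio
Hunk 4: at line 5 remove [qmfvh,sffh,olnm] add [ndeu] -> 11 lines: hwlk ido vkyaa igf ycxtk arfn ndeu vqp oqg eur kio
Final line count: 11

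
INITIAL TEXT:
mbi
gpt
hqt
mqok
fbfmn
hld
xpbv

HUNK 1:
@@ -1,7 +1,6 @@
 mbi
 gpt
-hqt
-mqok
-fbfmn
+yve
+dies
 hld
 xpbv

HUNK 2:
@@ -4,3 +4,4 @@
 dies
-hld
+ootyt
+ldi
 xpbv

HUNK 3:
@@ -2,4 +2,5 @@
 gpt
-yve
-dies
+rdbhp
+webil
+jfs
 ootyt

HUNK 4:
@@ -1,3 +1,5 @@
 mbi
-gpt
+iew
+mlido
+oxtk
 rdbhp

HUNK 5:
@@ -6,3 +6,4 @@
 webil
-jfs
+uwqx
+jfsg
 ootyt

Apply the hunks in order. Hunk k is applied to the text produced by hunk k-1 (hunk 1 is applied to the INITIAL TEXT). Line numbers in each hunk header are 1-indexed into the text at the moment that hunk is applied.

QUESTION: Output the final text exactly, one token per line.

Answer: mbi
iew
mlido
oxtk
rdbhp
webil
uwqx
jfsg
ootyt
ldi
xpbv

Derivation:
Hunk 1: at line 1 remove [hqt,mqok,fbfmn] add [yve,dies] -> 6 lines: mbi gpt yve dies hld xpbv
Hunk 2: at line 4 remove [hld] add [ootyt,ldi] -> 7 lines: mbi gpt yve dies ootyt ldi xpbv
Hunk 3: at line 2 remove [yve,dies] add [rdbhp,webil,jfs] -> 8 lines: mbi gpt rdbhp webil jfs ootyt ldi xpbv
Hunk 4: at line 1 remove [gpt] add [iew,mlido,oxtk] -> 10 lines: mbi iew mlido oxtk rdbhp webil jfs ootyt ldi xpbv
Hunk 5: at line 6 remove [jfs] add [uwqx,jfsg] -> 11 lines: mbi iew mlido oxtk rdbhp webil uwqx jfsg ootyt ldi xpbv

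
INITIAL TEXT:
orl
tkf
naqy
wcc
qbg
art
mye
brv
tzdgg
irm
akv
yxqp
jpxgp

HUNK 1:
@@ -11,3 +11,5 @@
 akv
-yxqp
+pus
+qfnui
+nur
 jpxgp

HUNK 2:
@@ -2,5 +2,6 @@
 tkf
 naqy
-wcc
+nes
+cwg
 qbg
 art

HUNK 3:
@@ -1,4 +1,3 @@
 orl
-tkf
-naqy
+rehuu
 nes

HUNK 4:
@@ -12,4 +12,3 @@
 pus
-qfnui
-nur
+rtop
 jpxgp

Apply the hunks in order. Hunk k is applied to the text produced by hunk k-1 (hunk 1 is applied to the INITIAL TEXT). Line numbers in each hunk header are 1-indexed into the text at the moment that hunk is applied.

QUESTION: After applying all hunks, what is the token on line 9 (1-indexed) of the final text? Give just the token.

Answer: tzdgg

Derivation:
Hunk 1: at line 11 remove [yxqp] add [pus,qfnui,nur] -> 15 lines: orl tkf naqy wcc qbg art mye brv tzdgg irm akv pus qfnui nur jpxgp
Hunk 2: at line 2 remove [wcc] add [nes,cwg] -> 16 lines: orl tkf naqy nes cwg qbg art mye brv tzdgg irm akv pus qfnui nur jpxgp
Hunk 3: at line 1 remove [tkf,naqy] add [rehuu] -> 15 lines: orl rehuu nes cwg qbg art mye brv tzdgg irm akv pus qfnui nur jpxgp
Hunk 4: at line 12 remove [qfnui,nur] add [rtop] -> 14 lines: orl rehuu nes cwg qbg art mye brv tzdgg irm akv pus rtop jpxgp
Final line 9: tzdgg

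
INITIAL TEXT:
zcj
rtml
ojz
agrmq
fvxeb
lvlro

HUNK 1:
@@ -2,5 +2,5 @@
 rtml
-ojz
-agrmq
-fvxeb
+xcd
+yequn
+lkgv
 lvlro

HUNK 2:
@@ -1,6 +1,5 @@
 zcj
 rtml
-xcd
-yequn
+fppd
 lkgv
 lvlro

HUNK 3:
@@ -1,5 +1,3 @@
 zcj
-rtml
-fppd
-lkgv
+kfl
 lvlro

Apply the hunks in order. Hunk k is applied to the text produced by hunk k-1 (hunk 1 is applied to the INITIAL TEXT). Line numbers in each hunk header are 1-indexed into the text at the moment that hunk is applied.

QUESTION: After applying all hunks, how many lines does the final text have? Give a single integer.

Hunk 1: at line 2 remove [ojz,agrmq,fvxeb] add [xcd,yequn,lkgv] -> 6 lines: zcj rtml xcd yequn lkgv lvlro
Hunk 2: at line 1 remove [xcd,yequn] add [fppd] -> 5 lines: zcj rtml fppd lkgv lvlro
Hunk 3: at line 1 remove [rtml,fppd,lkgv] add [kfl] -> 3 lines: zcj kfl lvlro
Final line count: 3

Answer: 3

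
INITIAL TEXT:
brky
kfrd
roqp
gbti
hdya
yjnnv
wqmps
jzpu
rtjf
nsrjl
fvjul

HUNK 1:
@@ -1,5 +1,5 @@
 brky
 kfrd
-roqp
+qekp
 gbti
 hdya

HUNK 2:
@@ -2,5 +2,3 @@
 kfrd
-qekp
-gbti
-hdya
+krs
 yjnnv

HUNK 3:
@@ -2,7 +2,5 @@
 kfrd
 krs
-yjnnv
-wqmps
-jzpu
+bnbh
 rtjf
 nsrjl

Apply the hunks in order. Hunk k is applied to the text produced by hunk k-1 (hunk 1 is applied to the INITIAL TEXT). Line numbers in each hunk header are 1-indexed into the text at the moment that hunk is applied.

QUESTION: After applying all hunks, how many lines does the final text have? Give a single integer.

Hunk 1: at line 1 remove [roqp] add [qekp] -> 11 lines: brky kfrd qekp gbti hdya yjnnv wqmps jzpu rtjf nsrjl fvjul
Hunk 2: at line 2 remove [qekp,gbti,hdya] add [krs] -> 9 lines: brky kfrd krs yjnnv wqmps jzpu rtjf nsrjl fvjul
Hunk 3: at line 2 remove [yjnnv,wqmps,jzpu] add [bnbh] -> 7 lines: brky kfrd krs bnbh rtjf nsrjl fvjul
Final line count: 7

Answer: 7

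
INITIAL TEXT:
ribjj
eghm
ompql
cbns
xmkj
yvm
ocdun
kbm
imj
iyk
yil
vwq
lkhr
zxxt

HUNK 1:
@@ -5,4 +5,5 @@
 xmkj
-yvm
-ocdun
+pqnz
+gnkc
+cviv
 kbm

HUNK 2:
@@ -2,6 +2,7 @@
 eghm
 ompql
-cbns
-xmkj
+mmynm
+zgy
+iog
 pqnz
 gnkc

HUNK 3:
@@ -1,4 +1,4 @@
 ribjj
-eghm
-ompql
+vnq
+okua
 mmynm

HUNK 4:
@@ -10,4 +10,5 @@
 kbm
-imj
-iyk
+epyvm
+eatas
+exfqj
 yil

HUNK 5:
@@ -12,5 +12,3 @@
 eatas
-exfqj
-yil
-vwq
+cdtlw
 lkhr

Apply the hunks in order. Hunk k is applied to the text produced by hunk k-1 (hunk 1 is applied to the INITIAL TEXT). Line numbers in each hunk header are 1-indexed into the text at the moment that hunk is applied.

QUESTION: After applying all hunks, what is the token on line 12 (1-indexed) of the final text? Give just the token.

Hunk 1: at line 5 remove [yvm,ocdun] add [pqnz,gnkc,cviv] -> 15 lines: ribjj eghm ompql cbns xmkj pqnz gnkc cviv kbm imj iyk yil vwq lkhr zxxt
Hunk 2: at line 2 remove [cbns,xmkj] add [mmynm,zgy,iog] -> 16 lines: ribjj eghm ompql mmynm zgy iog pqnz gnkc cviv kbm imj iyk yil vwq lkhr zxxt
Hunk 3: at line 1 remove [eghm,ompql] add [vnq,okua] -> 16 lines: ribjj vnq okua mmynm zgy iog pqnz gnkc cviv kbm imj iyk yil vwq lkhr zxxt
Hunk 4: at line 10 remove [imj,iyk] add [epyvm,eatas,exfqj] -> 17 lines: ribjj vnq okua mmynm zgy iog pqnz gnkc cviv kbm epyvm eatas exfqj yil vwq lkhr zxxt
Hunk 5: at line 12 remove [exfqj,yil,vwq] add [cdtlw] -> 15 lines: ribjj vnq okua mmynm zgy iog pqnz gnkc cviv kbm epyvm eatas cdtlw lkhr zxxt
Final line 12: eatas

Answer: eatas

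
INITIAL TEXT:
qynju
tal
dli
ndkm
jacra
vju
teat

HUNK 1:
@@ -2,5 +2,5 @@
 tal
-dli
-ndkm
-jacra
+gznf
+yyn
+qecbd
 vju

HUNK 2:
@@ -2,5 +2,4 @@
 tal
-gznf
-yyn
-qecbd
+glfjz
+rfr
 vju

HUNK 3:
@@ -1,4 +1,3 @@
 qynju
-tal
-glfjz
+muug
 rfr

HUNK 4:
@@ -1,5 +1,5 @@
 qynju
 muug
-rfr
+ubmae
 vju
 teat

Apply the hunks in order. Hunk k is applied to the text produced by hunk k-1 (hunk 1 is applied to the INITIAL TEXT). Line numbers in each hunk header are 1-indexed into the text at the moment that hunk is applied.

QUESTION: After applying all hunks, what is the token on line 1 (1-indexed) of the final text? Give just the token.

Answer: qynju

Derivation:
Hunk 1: at line 2 remove [dli,ndkm,jacra] add [gznf,yyn,qecbd] -> 7 lines: qynju tal gznf yyn qecbd vju teat
Hunk 2: at line 2 remove [gznf,yyn,qecbd] add [glfjz,rfr] -> 6 lines: qynju tal glfjz rfr vju teat
Hunk 3: at line 1 remove [tal,glfjz] add [muug] -> 5 lines: qynju muug rfr vju teat
Hunk 4: at line 1 remove [rfr] add [ubmae] -> 5 lines: qynju muug ubmae vju teat
Final line 1: qynju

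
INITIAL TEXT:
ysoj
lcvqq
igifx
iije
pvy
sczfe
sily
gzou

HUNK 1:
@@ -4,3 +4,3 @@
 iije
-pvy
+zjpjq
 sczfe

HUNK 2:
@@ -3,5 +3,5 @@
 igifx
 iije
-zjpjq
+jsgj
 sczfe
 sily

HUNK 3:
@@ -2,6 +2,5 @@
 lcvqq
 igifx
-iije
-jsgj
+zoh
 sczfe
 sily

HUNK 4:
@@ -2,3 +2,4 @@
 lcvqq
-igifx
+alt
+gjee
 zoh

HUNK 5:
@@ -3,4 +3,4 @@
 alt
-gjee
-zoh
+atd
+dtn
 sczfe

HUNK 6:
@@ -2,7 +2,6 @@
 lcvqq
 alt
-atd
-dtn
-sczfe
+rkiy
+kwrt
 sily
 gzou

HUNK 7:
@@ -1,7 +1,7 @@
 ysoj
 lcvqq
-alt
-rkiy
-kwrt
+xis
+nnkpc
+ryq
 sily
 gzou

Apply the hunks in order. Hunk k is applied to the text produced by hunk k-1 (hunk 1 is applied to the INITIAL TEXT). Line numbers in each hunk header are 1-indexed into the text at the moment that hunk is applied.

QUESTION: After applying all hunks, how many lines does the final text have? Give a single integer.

Hunk 1: at line 4 remove [pvy] add [zjpjq] -> 8 lines: ysoj lcvqq igifx iije zjpjq sczfe sily gzou
Hunk 2: at line 3 remove [zjpjq] add [jsgj] -> 8 lines: ysoj lcvqq igifx iije jsgj sczfe sily gzou
Hunk 3: at line 2 remove [iije,jsgj] add [zoh] -> 7 lines: ysoj lcvqq igifx zoh sczfe sily gzou
Hunk 4: at line 2 remove [igifx] add [alt,gjee] -> 8 lines: ysoj lcvqq alt gjee zoh sczfe sily gzou
Hunk 5: at line 3 remove [gjee,zoh] add [atd,dtn] -> 8 lines: ysoj lcvqq alt atd dtn sczfe sily gzou
Hunk 6: at line 2 remove [atd,dtn,sczfe] add [rkiy,kwrt] -> 7 lines: ysoj lcvqq alt rkiy kwrt sily gzou
Hunk 7: at line 1 remove [alt,rkiy,kwrt] add [xis,nnkpc,ryq] -> 7 lines: ysoj lcvqq xis nnkpc ryq sily gzou
Final line count: 7

Answer: 7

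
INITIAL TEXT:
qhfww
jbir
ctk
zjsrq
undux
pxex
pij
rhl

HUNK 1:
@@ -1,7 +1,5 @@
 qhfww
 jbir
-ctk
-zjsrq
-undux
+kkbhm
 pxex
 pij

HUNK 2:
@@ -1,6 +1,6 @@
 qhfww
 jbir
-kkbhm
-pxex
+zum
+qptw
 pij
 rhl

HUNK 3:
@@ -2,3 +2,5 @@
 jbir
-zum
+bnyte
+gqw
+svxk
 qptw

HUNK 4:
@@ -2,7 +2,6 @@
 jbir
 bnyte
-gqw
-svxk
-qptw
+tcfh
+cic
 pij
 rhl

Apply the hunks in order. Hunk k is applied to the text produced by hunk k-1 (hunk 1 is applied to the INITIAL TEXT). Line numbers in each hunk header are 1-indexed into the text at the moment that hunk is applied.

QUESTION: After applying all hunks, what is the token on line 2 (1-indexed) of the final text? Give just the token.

Answer: jbir

Derivation:
Hunk 1: at line 1 remove [ctk,zjsrq,undux] add [kkbhm] -> 6 lines: qhfww jbir kkbhm pxex pij rhl
Hunk 2: at line 1 remove [kkbhm,pxex] add [zum,qptw] -> 6 lines: qhfww jbir zum qptw pij rhl
Hunk 3: at line 2 remove [zum] add [bnyte,gqw,svxk] -> 8 lines: qhfww jbir bnyte gqw svxk qptw pij rhl
Hunk 4: at line 2 remove [gqw,svxk,qptw] add [tcfh,cic] -> 7 lines: qhfww jbir bnyte tcfh cic pij rhl
Final line 2: jbir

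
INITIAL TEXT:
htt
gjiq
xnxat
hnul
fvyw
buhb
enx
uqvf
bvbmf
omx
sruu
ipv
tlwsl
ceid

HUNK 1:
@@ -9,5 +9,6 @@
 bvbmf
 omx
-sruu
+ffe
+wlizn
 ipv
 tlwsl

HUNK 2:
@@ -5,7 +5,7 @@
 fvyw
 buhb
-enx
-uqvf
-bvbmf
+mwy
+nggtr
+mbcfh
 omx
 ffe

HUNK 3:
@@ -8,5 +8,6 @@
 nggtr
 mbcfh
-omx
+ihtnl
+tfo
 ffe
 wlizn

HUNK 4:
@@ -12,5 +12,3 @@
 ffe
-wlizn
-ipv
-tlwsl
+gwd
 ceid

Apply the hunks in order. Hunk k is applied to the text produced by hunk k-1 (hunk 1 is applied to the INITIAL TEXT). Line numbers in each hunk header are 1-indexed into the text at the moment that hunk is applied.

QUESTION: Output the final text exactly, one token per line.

Answer: htt
gjiq
xnxat
hnul
fvyw
buhb
mwy
nggtr
mbcfh
ihtnl
tfo
ffe
gwd
ceid

Derivation:
Hunk 1: at line 9 remove [sruu] add [ffe,wlizn] -> 15 lines: htt gjiq xnxat hnul fvyw buhb enx uqvf bvbmf omx ffe wlizn ipv tlwsl ceid
Hunk 2: at line 5 remove [enx,uqvf,bvbmf] add [mwy,nggtr,mbcfh] -> 15 lines: htt gjiq xnxat hnul fvyw buhb mwy nggtr mbcfh omx ffe wlizn ipv tlwsl ceid
Hunk 3: at line 8 remove [omx] add [ihtnl,tfo] -> 16 lines: htt gjiq xnxat hnul fvyw buhb mwy nggtr mbcfh ihtnl tfo ffe wlizn ipv tlwsl ceid
Hunk 4: at line 12 remove [wlizn,ipv,tlwsl] add [gwd] -> 14 lines: htt gjiq xnxat hnul fvyw buhb mwy nggtr mbcfh ihtnl tfo ffe gwd ceid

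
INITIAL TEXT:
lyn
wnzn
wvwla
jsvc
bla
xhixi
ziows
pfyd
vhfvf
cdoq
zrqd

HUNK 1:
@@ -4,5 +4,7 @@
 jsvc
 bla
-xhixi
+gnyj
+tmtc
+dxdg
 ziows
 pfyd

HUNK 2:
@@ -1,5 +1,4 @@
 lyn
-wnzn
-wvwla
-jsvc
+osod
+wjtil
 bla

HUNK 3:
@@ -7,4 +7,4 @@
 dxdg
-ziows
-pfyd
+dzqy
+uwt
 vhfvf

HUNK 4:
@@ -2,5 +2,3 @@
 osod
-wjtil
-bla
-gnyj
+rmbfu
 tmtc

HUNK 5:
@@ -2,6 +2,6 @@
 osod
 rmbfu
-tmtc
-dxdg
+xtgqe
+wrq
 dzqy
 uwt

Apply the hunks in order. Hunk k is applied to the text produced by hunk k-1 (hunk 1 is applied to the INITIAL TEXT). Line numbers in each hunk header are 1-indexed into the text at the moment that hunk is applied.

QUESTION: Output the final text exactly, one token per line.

Hunk 1: at line 4 remove [xhixi] add [gnyj,tmtc,dxdg] -> 13 lines: lyn wnzn wvwla jsvc bla gnyj tmtc dxdg ziows pfyd vhfvf cdoq zrqd
Hunk 2: at line 1 remove [wnzn,wvwla,jsvc] add [osod,wjtil] -> 12 lines: lyn osod wjtil bla gnyj tmtc dxdg ziows pfyd vhfvf cdoq zrqd
Hunk 3: at line 7 remove [ziows,pfyd] add [dzqy,uwt] -> 12 lines: lyn osod wjtil bla gnyj tmtc dxdg dzqy uwt vhfvf cdoq zrqd
Hunk 4: at line 2 remove [wjtil,bla,gnyj] add [rmbfu] -> 10 lines: lyn osod rmbfu tmtc dxdg dzqy uwt vhfvf cdoq zrqd
Hunk 5: at line 2 remove [tmtc,dxdg] add [xtgqe,wrq] -> 10 lines: lyn osod rmbfu xtgqe wrq dzqy uwt vhfvf cdoq zrqd

Answer: lyn
osod
rmbfu
xtgqe
wrq
dzqy
uwt
vhfvf
cdoq
zrqd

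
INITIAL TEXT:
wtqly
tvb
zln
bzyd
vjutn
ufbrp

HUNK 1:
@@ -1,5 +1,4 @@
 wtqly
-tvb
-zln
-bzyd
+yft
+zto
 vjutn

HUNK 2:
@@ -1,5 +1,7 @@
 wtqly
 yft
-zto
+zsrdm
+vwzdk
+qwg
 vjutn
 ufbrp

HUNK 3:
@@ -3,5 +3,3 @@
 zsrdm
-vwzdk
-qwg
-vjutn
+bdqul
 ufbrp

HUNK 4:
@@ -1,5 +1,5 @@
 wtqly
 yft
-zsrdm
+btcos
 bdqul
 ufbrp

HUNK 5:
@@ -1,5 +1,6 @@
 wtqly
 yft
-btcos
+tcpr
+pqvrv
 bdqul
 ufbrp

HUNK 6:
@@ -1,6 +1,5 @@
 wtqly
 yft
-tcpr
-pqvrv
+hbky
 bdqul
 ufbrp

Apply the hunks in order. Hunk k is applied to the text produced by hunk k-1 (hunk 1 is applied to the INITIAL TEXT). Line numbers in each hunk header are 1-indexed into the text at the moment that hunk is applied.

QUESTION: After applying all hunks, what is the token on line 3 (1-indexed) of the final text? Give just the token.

Hunk 1: at line 1 remove [tvb,zln,bzyd] add [yft,zto] -> 5 lines: wtqly yft zto vjutn ufbrp
Hunk 2: at line 1 remove [zto] add [zsrdm,vwzdk,qwg] -> 7 lines: wtqly yft zsrdm vwzdk qwg vjutn ufbrp
Hunk 3: at line 3 remove [vwzdk,qwg,vjutn] add [bdqul] -> 5 lines: wtqly yft zsrdm bdqul ufbrp
Hunk 4: at line 1 remove [zsrdm] add [btcos] -> 5 lines: wtqly yft btcos bdqul ufbrp
Hunk 5: at line 1 remove [btcos] add [tcpr,pqvrv] -> 6 lines: wtqly yft tcpr pqvrv bdqul ufbrp
Hunk 6: at line 1 remove [tcpr,pqvrv] add [hbky] -> 5 lines: wtqly yft hbky bdqul ufbrp
Final line 3: hbky

Answer: hbky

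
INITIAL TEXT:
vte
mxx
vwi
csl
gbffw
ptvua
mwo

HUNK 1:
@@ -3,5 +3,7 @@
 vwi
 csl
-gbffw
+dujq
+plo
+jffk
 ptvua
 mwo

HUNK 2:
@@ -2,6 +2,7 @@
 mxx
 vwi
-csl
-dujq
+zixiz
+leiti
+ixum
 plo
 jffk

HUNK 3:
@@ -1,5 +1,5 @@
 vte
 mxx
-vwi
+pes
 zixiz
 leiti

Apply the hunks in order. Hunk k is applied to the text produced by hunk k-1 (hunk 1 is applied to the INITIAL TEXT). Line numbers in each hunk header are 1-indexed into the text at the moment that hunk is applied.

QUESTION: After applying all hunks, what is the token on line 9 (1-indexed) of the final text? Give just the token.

Hunk 1: at line 3 remove [gbffw] add [dujq,plo,jffk] -> 9 lines: vte mxx vwi csl dujq plo jffk ptvua mwo
Hunk 2: at line 2 remove [csl,dujq] add [zixiz,leiti,ixum] -> 10 lines: vte mxx vwi zixiz leiti ixum plo jffk ptvua mwo
Hunk 3: at line 1 remove [vwi] add [pes] -> 10 lines: vte mxx pes zixiz leiti ixum plo jffk ptvua mwo
Final line 9: ptvua

Answer: ptvua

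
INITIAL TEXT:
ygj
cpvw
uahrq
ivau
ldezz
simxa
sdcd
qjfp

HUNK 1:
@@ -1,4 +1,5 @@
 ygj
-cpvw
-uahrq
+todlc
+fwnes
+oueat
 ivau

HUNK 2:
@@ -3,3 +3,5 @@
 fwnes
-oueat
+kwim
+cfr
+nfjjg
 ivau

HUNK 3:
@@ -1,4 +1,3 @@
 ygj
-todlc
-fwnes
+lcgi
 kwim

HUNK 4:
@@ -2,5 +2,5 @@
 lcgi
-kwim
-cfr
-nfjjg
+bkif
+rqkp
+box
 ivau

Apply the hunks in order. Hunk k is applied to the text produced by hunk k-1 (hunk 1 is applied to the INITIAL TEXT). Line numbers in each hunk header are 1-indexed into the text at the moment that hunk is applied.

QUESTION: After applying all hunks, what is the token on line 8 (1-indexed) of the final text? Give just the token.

Hunk 1: at line 1 remove [cpvw,uahrq] add [todlc,fwnes,oueat] -> 9 lines: ygj todlc fwnes oueat ivau ldezz simxa sdcd qjfp
Hunk 2: at line 3 remove [oueat] add [kwim,cfr,nfjjg] -> 11 lines: ygj todlc fwnes kwim cfr nfjjg ivau ldezz simxa sdcd qjfp
Hunk 3: at line 1 remove [todlc,fwnes] add [lcgi] -> 10 lines: ygj lcgi kwim cfr nfjjg ivau ldezz simxa sdcd qjfp
Hunk 4: at line 2 remove [kwim,cfr,nfjjg] add [bkif,rqkp,box] -> 10 lines: ygj lcgi bkif rqkp box ivau ldezz simxa sdcd qjfp
Final line 8: simxa

Answer: simxa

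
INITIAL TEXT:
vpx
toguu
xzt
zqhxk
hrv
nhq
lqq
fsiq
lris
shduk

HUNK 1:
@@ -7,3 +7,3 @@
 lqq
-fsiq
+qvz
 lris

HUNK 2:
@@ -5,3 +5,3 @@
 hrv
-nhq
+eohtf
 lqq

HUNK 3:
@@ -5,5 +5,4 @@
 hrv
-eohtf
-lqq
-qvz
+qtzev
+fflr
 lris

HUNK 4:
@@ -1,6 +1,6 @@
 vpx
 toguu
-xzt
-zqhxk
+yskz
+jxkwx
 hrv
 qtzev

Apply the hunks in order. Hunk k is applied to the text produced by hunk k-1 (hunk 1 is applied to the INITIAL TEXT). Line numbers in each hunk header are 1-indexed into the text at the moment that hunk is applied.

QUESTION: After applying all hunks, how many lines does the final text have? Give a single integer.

Hunk 1: at line 7 remove [fsiq] add [qvz] -> 10 lines: vpx toguu xzt zqhxk hrv nhq lqq qvz lris shduk
Hunk 2: at line 5 remove [nhq] add [eohtf] -> 10 lines: vpx toguu xzt zqhxk hrv eohtf lqq qvz lris shduk
Hunk 3: at line 5 remove [eohtf,lqq,qvz] add [qtzev,fflr] -> 9 lines: vpx toguu xzt zqhxk hrv qtzev fflr lris shduk
Hunk 4: at line 1 remove [xzt,zqhxk] add [yskz,jxkwx] -> 9 lines: vpx toguu yskz jxkwx hrv qtzev fflr lris shduk
Final line count: 9

Answer: 9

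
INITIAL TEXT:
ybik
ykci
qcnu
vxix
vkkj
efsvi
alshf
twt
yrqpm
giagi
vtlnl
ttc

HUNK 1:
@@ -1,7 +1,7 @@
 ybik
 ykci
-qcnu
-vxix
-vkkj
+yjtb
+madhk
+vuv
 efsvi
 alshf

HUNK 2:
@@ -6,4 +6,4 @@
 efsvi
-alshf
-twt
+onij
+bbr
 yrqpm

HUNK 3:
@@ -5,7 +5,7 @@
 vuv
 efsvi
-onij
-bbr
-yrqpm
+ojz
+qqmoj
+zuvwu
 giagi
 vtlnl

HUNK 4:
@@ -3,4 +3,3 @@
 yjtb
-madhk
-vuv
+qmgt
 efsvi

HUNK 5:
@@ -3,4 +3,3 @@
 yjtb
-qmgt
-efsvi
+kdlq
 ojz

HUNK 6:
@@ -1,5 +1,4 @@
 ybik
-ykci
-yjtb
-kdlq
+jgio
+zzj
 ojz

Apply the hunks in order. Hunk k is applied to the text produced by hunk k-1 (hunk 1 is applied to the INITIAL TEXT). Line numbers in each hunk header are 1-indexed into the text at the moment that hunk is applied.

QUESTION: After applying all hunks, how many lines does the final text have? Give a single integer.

Answer: 9

Derivation:
Hunk 1: at line 1 remove [qcnu,vxix,vkkj] add [yjtb,madhk,vuv] -> 12 lines: ybik ykci yjtb madhk vuv efsvi alshf twt yrqpm giagi vtlnl ttc
Hunk 2: at line 6 remove [alshf,twt] add [onij,bbr] -> 12 lines: ybik ykci yjtb madhk vuv efsvi onij bbr yrqpm giagi vtlnl ttc
Hunk 3: at line 5 remove [onij,bbr,yrqpm] add [ojz,qqmoj,zuvwu] -> 12 lines: ybik ykci yjtb madhk vuv efsvi ojz qqmoj zuvwu giagi vtlnl ttc
Hunk 4: at line 3 remove [madhk,vuv] add [qmgt] -> 11 lines: ybik ykci yjtb qmgt efsvi ojz qqmoj zuvwu giagi vtlnl ttc
Hunk 5: at line 3 remove [qmgt,efsvi] add [kdlq] -> 10 lines: ybik ykci yjtb kdlq ojz qqmoj zuvwu giagi vtlnl ttc
Hunk 6: at line 1 remove [ykci,yjtb,kdlq] add [jgio,zzj] -> 9 lines: ybik jgio zzj ojz qqmoj zuvwu giagi vtlnl ttc
Final line count: 9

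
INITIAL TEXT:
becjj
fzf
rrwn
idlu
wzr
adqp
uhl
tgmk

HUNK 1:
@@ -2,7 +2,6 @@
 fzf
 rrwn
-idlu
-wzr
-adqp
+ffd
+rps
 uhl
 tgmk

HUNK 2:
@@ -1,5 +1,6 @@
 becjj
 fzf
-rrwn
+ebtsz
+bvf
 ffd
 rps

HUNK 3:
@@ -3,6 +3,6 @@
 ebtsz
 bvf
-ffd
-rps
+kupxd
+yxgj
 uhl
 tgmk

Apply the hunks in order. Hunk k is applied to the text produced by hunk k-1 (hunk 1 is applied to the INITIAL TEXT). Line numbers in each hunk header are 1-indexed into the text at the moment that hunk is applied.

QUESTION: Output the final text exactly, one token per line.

Answer: becjj
fzf
ebtsz
bvf
kupxd
yxgj
uhl
tgmk

Derivation:
Hunk 1: at line 2 remove [idlu,wzr,adqp] add [ffd,rps] -> 7 lines: becjj fzf rrwn ffd rps uhl tgmk
Hunk 2: at line 1 remove [rrwn] add [ebtsz,bvf] -> 8 lines: becjj fzf ebtsz bvf ffd rps uhl tgmk
Hunk 3: at line 3 remove [ffd,rps] add [kupxd,yxgj] -> 8 lines: becjj fzf ebtsz bvf kupxd yxgj uhl tgmk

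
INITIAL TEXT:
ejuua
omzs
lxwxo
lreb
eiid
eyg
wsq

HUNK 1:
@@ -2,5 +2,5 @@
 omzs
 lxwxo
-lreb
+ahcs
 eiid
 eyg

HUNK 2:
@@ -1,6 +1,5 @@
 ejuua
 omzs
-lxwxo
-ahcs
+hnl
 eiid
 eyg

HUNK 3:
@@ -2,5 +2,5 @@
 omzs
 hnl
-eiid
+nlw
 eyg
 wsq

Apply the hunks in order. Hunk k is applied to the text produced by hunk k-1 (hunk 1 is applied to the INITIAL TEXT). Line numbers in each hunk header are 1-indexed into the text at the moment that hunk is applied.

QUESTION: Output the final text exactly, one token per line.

Hunk 1: at line 2 remove [lreb] add [ahcs] -> 7 lines: ejuua omzs lxwxo ahcs eiid eyg wsq
Hunk 2: at line 1 remove [lxwxo,ahcs] add [hnl] -> 6 lines: ejuua omzs hnl eiid eyg wsq
Hunk 3: at line 2 remove [eiid] add [nlw] -> 6 lines: ejuua omzs hnl nlw eyg wsq

Answer: ejuua
omzs
hnl
nlw
eyg
wsq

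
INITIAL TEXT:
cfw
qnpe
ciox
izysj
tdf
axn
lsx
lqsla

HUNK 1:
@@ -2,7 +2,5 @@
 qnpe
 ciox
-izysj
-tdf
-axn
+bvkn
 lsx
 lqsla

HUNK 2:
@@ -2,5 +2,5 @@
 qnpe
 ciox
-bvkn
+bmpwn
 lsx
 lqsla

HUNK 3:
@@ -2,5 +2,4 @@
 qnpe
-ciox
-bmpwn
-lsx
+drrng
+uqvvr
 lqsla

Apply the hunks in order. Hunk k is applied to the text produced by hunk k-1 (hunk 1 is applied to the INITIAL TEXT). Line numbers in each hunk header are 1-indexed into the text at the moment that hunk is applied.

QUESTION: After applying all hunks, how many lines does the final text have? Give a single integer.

Answer: 5

Derivation:
Hunk 1: at line 2 remove [izysj,tdf,axn] add [bvkn] -> 6 lines: cfw qnpe ciox bvkn lsx lqsla
Hunk 2: at line 2 remove [bvkn] add [bmpwn] -> 6 lines: cfw qnpe ciox bmpwn lsx lqsla
Hunk 3: at line 2 remove [ciox,bmpwn,lsx] add [drrng,uqvvr] -> 5 lines: cfw qnpe drrng uqvvr lqsla
Final line count: 5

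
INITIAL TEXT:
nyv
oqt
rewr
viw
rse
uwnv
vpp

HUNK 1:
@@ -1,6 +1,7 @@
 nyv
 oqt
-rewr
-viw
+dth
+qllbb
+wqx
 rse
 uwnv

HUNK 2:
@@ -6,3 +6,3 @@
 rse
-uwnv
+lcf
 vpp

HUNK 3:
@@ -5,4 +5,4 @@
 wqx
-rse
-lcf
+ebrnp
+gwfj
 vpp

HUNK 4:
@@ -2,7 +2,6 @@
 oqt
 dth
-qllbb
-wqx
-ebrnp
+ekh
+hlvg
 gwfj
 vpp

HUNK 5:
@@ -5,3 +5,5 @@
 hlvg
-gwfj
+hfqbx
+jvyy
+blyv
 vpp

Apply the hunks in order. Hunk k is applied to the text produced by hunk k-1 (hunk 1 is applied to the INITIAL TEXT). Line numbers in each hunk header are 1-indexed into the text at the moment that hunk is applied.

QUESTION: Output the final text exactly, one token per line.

Hunk 1: at line 1 remove [rewr,viw] add [dth,qllbb,wqx] -> 8 lines: nyv oqt dth qllbb wqx rse uwnv vpp
Hunk 2: at line 6 remove [uwnv] add [lcf] -> 8 lines: nyv oqt dth qllbb wqx rse lcf vpp
Hunk 3: at line 5 remove [rse,lcf] add [ebrnp,gwfj] -> 8 lines: nyv oqt dth qllbb wqx ebrnp gwfj vpp
Hunk 4: at line 2 remove [qllbb,wqx,ebrnp] add [ekh,hlvg] -> 7 lines: nyv oqt dth ekh hlvg gwfj vpp
Hunk 5: at line 5 remove [gwfj] add [hfqbx,jvyy,blyv] -> 9 lines: nyv oqt dth ekh hlvg hfqbx jvyy blyv vpp

Answer: nyv
oqt
dth
ekh
hlvg
hfqbx
jvyy
blyv
vpp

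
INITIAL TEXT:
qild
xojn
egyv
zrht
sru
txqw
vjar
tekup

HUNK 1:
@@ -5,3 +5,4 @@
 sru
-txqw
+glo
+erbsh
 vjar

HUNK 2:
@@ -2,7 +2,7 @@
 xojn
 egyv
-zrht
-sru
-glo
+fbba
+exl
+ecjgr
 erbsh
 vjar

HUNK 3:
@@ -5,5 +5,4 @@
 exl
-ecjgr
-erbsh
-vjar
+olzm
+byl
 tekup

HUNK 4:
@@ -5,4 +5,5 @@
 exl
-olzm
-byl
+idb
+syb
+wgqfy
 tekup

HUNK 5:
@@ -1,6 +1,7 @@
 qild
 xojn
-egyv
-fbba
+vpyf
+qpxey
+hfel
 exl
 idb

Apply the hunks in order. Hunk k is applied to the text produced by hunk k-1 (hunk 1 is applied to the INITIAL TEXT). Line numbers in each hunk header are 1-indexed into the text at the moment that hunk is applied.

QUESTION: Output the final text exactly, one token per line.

Hunk 1: at line 5 remove [txqw] add [glo,erbsh] -> 9 lines: qild xojn egyv zrht sru glo erbsh vjar tekup
Hunk 2: at line 2 remove [zrht,sru,glo] add [fbba,exl,ecjgr] -> 9 lines: qild xojn egyv fbba exl ecjgr erbsh vjar tekup
Hunk 3: at line 5 remove [ecjgr,erbsh,vjar] add [olzm,byl] -> 8 lines: qild xojn egyv fbba exl olzm byl tekup
Hunk 4: at line 5 remove [olzm,byl] add [idb,syb,wgqfy] -> 9 lines: qild xojn egyv fbba exl idb syb wgqfy tekup
Hunk 5: at line 1 remove [egyv,fbba] add [vpyf,qpxey,hfel] -> 10 lines: qild xojn vpyf qpxey hfel exl idb syb wgqfy tekup

Answer: qild
xojn
vpyf
qpxey
hfel
exl
idb
syb
wgqfy
tekup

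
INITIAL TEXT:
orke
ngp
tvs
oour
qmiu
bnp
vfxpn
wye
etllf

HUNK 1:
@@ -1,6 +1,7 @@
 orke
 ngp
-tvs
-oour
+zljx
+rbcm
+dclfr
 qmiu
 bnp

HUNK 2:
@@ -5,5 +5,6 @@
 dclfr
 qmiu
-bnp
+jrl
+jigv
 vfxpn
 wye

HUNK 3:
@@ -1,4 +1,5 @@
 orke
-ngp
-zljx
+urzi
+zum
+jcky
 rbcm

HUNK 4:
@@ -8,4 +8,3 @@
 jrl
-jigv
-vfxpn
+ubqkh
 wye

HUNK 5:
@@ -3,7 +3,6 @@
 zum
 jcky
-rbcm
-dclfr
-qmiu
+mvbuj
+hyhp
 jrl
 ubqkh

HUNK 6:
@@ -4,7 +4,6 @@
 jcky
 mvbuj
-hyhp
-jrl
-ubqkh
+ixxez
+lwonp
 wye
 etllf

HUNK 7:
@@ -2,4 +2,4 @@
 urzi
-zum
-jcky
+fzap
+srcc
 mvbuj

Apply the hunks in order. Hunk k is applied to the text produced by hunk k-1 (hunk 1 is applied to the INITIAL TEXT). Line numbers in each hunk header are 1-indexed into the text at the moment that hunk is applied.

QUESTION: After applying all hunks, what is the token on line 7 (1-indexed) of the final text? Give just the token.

Answer: lwonp

Derivation:
Hunk 1: at line 1 remove [tvs,oour] add [zljx,rbcm,dclfr] -> 10 lines: orke ngp zljx rbcm dclfr qmiu bnp vfxpn wye etllf
Hunk 2: at line 5 remove [bnp] add [jrl,jigv] -> 11 lines: orke ngp zljx rbcm dclfr qmiu jrl jigv vfxpn wye etllf
Hunk 3: at line 1 remove [ngp,zljx] add [urzi,zum,jcky] -> 12 lines: orke urzi zum jcky rbcm dclfr qmiu jrl jigv vfxpn wye etllf
Hunk 4: at line 8 remove [jigv,vfxpn] add [ubqkh] -> 11 lines: orke urzi zum jcky rbcm dclfr qmiu jrl ubqkh wye etllf
Hunk 5: at line 3 remove [rbcm,dclfr,qmiu] add [mvbuj,hyhp] -> 10 lines: orke urzi zum jcky mvbuj hyhp jrl ubqkh wye etllf
Hunk 6: at line 4 remove [hyhp,jrl,ubqkh] add [ixxez,lwonp] -> 9 lines: orke urzi zum jcky mvbuj ixxez lwonp wye etllf
Hunk 7: at line 2 remove [zum,jcky] add [fzap,srcc] -> 9 lines: orke urzi fzap srcc mvbuj ixxez lwonp wye etllf
Final line 7: lwonp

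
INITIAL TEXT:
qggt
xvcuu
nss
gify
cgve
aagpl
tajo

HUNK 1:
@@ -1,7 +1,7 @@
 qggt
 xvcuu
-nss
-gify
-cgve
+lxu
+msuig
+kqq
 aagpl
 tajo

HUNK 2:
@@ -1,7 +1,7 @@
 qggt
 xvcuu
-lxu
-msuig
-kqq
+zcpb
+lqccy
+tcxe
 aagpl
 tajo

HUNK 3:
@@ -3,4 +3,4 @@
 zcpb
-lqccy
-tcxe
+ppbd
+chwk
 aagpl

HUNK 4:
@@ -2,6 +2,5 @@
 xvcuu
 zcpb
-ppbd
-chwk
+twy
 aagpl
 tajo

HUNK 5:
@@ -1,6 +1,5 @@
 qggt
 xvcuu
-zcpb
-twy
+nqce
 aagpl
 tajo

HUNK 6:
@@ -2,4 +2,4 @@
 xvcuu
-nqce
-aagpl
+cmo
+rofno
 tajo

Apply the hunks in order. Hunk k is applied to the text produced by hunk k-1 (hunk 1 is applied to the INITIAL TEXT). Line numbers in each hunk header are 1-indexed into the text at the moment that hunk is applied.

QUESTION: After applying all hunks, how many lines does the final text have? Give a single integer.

Answer: 5

Derivation:
Hunk 1: at line 1 remove [nss,gify,cgve] add [lxu,msuig,kqq] -> 7 lines: qggt xvcuu lxu msuig kqq aagpl tajo
Hunk 2: at line 1 remove [lxu,msuig,kqq] add [zcpb,lqccy,tcxe] -> 7 lines: qggt xvcuu zcpb lqccy tcxe aagpl tajo
Hunk 3: at line 3 remove [lqccy,tcxe] add [ppbd,chwk] -> 7 lines: qggt xvcuu zcpb ppbd chwk aagpl tajo
Hunk 4: at line 2 remove [ppbd,chwk] add [twy] -> 6 lines: qggt xvcuu zcpb twy aagpl tajo
Hunk 5: at line 1 remove [zcpb,twy] add [nqce] -> 5 lines: qggt xvcuu nqce aagpl tajo
Hunk 6: at line 2 remove [nqce,aagpl] add [cmo,rofno] -> 5 lines: qggt xvcuu cmo rofno tajo
Final line count: 5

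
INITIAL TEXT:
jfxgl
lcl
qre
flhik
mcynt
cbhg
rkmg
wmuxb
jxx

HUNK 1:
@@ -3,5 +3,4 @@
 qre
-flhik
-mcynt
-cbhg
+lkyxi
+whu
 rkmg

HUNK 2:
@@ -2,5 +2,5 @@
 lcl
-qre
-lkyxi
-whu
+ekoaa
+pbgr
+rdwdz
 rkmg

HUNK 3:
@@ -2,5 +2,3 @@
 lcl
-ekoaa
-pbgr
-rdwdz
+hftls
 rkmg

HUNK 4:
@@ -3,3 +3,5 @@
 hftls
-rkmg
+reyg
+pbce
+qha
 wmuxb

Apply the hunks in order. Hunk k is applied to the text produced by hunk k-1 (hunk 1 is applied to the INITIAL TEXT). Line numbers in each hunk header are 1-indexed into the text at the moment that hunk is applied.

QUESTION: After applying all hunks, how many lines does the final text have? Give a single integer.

Hunk 1: at line 3 remove [flhik,mcynt,cbhg] add [lkyxi,whu] -> 8 lines: jfxgl lcl qre lkyxi whu rkmg wmuxb jxx
Hunk 2: at line 2 remove [qre,lkyxi,whu] add [ekoaa,pbgr,rdwdz] -> 8 lines: jfxgl lcl ekoaa pbgr rdwdz rkmg wmuxb jxx
Hunk 3: at line 2 remove [ekoaa,pbgr,rdwdz] add [hftls] -> 6 lines: jfxgl lcl hftls rkmg wmuxb jxx
Hunk 4: at line 3 remove [rkmg] add [reyg,pbce,qha] -> 8 lines: jfxgl lcl hftls reyg pbce qha wmuxb jxx
Final line count: 8

Answer: 8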